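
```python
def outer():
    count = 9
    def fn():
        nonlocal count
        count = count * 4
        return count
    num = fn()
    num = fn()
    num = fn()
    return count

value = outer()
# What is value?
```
576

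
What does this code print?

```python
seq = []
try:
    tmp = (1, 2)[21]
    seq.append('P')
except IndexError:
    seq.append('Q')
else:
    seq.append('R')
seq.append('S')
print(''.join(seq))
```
QS

else block skipped when exception is caught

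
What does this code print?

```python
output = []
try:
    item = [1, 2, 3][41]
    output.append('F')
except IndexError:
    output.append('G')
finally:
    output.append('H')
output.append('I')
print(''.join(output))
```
GHI

finally always runs, even after exception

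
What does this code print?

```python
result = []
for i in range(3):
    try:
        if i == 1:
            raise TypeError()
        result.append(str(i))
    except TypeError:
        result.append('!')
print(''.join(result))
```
0!2

Exception on i=1 caught, loop continues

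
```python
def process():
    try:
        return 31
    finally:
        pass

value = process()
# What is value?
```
31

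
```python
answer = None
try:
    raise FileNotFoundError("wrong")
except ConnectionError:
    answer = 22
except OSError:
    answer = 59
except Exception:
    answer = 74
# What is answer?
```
59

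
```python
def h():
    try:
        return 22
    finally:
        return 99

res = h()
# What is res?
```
99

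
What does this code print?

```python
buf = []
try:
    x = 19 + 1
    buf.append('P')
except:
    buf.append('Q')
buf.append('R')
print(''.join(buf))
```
PR

No exception, try block completes normally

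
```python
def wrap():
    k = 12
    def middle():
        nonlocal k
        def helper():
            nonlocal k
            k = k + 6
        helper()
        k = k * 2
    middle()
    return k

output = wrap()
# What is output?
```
36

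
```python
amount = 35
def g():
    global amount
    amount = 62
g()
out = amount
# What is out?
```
62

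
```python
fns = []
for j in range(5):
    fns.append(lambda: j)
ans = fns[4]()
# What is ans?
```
4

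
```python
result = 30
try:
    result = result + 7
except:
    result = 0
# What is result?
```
37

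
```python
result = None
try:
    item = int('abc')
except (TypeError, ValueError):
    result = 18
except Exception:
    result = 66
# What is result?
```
18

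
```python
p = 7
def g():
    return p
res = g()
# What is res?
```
7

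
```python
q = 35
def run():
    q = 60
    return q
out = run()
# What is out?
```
60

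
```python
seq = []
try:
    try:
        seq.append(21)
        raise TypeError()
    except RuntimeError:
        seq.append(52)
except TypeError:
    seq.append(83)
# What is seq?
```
[21, 83]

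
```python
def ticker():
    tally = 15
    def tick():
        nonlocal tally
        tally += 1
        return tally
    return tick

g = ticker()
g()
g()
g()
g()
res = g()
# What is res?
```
20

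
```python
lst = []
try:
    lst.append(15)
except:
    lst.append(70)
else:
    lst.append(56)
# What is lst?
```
[15, 56]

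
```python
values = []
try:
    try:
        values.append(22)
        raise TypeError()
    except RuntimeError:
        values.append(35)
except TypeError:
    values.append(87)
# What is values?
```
[22, 87]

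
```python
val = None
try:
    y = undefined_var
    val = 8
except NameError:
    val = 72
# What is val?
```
72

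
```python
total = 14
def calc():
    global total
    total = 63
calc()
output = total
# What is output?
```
63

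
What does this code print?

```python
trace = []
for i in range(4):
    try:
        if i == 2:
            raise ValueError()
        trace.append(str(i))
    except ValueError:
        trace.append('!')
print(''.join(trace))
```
01!3

Exception on i=2 caught, loop continues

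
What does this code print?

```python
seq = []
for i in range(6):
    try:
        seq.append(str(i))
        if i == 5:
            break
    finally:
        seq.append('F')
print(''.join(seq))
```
0F1F2F3F4F5F

finally runs even when breaking out of loop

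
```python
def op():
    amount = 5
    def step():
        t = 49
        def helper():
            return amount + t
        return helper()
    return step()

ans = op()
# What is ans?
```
54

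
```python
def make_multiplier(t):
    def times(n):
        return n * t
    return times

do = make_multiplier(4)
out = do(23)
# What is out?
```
92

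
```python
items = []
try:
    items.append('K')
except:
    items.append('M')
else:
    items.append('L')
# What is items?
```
['K', 'L']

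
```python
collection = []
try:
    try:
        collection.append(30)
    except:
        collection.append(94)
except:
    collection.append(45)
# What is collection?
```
[30]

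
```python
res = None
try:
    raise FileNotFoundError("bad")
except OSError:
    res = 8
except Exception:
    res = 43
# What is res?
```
8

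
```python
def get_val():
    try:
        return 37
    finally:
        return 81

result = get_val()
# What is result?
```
81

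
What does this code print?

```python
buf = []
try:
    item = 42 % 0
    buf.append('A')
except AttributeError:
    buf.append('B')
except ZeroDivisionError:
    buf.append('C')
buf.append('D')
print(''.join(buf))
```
CD

ZeroDivisionError is caught by its specific handler, not AttributeError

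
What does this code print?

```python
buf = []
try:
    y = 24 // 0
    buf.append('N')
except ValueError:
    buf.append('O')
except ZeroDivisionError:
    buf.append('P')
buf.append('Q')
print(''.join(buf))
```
PQ

ZeroDivisionError is caught by its specific handler, not ValueError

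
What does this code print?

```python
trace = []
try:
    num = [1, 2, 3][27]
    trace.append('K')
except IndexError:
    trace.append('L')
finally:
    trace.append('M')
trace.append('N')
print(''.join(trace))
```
LMN

finally always runs, even after exception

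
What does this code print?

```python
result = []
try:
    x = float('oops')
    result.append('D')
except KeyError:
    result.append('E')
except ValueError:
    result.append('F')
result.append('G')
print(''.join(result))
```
FG

ValueError is caught by its specific handler, not KeyError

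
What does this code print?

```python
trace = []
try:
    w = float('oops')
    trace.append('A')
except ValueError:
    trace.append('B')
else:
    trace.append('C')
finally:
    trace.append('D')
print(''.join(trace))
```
BD

Exception: except runs, else skipped, finally runs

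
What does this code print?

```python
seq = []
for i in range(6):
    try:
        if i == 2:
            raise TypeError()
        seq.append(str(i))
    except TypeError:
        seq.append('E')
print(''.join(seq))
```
01E345

Exception on i=2 caught, loop continues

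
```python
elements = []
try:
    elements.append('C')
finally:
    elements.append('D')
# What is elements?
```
['C', 'D']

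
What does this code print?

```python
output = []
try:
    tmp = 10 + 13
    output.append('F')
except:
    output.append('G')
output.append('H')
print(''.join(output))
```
FH

No exception, try block completes normally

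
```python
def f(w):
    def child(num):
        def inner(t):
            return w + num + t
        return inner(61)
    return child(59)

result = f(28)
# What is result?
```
148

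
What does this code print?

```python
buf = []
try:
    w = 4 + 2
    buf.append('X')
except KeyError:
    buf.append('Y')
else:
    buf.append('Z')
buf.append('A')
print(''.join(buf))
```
XZA

else block runs when no exception occurs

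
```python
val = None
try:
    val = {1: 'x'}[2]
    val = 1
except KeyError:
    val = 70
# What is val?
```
70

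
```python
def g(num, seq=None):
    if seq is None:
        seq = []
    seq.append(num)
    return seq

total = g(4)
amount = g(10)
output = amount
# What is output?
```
[10]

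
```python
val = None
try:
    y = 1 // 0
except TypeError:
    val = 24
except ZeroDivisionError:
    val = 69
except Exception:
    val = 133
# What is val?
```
69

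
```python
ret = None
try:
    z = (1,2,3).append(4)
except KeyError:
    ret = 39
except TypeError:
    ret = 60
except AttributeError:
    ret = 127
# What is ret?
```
127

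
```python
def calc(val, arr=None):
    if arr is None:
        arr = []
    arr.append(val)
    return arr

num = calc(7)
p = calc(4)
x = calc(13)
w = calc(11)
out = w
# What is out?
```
[11]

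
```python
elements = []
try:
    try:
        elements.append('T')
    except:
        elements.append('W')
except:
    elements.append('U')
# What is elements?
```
['T']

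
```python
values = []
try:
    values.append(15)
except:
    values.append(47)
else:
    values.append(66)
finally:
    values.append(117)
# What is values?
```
[15, 66, 117]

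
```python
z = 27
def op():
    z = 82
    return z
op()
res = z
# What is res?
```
27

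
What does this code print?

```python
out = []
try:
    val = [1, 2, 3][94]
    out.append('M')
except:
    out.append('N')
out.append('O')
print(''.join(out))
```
NO

Exception raised in try, caught by bare except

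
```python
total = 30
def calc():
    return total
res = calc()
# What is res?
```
30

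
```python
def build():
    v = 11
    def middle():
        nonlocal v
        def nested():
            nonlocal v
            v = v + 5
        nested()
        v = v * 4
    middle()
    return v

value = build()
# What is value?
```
64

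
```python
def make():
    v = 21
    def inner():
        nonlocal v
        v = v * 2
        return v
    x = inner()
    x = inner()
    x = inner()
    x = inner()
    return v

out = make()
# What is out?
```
336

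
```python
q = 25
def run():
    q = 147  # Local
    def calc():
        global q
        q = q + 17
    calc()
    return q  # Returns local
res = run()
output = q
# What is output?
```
42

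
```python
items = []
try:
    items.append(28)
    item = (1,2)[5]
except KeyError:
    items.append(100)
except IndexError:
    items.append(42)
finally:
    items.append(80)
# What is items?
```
[28, 42, 80]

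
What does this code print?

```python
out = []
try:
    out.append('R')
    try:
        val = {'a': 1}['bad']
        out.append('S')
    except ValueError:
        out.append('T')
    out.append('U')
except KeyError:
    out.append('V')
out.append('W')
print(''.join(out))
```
RVW

Inner handler doesn't match, propagates to outer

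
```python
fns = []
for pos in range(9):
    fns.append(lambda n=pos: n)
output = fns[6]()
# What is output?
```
6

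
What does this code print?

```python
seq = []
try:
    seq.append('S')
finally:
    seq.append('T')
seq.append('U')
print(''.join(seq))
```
STU

try/finally without except, no exception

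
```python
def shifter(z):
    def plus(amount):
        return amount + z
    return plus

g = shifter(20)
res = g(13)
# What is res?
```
33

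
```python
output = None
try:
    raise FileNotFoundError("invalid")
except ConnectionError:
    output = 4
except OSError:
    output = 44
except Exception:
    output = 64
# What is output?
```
44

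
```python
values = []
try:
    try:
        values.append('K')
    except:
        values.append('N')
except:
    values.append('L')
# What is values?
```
['K']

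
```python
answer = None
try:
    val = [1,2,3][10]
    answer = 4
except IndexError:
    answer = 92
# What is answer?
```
92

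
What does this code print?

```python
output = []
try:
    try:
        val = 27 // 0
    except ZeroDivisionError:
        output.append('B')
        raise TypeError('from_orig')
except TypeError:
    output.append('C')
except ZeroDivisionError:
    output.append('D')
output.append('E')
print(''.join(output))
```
BCE

TypeError raised and caught, original ZeroDivisionError not re-raised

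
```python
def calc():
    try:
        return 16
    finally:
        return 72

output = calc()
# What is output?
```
72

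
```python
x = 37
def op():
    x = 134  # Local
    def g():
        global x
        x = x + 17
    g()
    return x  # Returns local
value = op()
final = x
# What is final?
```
54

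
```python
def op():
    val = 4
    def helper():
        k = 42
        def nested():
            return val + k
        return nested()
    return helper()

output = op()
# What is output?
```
46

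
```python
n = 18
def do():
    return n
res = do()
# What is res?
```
18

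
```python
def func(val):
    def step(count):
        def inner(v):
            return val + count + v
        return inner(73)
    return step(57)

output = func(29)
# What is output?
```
159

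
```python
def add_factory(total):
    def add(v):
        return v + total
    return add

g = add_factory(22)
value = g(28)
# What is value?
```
50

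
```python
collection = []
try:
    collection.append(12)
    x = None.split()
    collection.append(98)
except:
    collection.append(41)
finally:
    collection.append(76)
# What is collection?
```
[12, 41, 76]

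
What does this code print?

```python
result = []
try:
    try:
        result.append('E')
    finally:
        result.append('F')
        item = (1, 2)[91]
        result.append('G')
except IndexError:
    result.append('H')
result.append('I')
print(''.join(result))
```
EFHI

Exception in inner finally caught by outer except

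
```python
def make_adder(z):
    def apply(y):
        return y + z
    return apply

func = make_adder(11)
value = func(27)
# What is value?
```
38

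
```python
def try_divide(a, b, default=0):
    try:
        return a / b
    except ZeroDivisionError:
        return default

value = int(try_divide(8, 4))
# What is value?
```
2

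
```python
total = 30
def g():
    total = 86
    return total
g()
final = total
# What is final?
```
30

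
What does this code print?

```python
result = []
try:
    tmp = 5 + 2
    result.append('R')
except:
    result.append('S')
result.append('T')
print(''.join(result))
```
RT

No exception, try block completes normally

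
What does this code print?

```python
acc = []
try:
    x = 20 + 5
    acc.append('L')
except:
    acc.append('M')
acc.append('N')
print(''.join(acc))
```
LN

No exception, try block completes normally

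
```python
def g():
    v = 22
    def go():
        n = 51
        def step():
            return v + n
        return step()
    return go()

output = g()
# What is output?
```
73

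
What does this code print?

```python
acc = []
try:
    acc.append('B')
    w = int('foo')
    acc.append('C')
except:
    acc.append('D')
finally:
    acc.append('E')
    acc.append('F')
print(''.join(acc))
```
BDEF

Code before exception runs, then except, then all of finally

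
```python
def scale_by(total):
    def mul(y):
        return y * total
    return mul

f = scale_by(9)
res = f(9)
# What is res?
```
81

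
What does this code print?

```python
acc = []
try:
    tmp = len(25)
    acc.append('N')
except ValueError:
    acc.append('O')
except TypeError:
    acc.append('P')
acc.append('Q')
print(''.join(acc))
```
PQ

TypeError is caught by its specific handler, not ValueError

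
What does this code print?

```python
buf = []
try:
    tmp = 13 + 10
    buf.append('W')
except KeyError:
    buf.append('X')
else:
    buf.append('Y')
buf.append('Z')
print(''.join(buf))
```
WYZ

else block runs when no exception occurs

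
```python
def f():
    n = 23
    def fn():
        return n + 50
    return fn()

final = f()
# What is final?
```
73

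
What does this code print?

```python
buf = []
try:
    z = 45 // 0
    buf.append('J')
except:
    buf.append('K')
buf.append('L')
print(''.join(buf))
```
KL

Exception raised in try, caught by bare except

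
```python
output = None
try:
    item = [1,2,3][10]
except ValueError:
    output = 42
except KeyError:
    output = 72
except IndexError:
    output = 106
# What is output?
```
106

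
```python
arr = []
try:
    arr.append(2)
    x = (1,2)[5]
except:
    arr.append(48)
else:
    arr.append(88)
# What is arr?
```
[2, 48]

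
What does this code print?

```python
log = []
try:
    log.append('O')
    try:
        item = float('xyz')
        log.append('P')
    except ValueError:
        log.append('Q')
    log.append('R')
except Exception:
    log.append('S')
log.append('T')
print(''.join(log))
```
OQRT

Inner exception caught by inner handler, outer continues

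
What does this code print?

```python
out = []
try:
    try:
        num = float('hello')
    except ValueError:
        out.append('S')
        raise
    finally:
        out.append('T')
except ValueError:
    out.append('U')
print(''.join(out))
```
STU

finally runs before re-raised exception propagates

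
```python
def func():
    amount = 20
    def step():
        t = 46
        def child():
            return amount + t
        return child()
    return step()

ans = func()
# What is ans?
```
66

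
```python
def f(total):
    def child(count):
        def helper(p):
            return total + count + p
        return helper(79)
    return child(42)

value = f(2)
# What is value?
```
123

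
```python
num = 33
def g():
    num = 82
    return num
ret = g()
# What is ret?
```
82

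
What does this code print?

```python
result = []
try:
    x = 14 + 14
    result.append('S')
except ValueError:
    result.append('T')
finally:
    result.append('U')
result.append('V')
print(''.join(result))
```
SUV

finally runs after normal execution too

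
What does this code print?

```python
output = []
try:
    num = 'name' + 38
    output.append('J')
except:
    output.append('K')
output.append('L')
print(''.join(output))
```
KL

Exception raised in try, caught by bare except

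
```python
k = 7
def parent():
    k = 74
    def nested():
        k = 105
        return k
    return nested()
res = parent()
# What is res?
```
105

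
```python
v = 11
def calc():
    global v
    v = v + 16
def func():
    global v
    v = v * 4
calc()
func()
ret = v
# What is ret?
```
108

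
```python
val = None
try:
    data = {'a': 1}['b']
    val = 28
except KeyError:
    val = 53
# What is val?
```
53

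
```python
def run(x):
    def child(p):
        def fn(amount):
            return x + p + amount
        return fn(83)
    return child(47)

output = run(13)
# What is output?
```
143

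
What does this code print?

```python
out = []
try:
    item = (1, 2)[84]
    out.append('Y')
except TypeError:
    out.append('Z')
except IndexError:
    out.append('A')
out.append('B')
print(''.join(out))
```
AB

IndexError is caught by its specific handler, not TypeError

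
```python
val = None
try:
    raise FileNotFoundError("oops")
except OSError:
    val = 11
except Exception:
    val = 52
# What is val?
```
11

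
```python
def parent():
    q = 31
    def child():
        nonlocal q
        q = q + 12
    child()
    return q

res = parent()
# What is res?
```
43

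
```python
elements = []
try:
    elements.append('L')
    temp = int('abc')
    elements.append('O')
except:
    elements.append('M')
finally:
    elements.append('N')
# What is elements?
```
['L', 'M', 'N']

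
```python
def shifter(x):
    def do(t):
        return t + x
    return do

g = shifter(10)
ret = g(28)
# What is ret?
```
38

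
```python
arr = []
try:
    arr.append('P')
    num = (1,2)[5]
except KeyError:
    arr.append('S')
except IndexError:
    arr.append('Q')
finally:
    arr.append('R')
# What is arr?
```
['P', 'Q', 'R']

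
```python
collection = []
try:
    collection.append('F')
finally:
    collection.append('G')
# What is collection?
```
['F', 'G']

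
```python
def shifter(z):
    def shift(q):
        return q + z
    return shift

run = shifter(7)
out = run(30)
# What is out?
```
37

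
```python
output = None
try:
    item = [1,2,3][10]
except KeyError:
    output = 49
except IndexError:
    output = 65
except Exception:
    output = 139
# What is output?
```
65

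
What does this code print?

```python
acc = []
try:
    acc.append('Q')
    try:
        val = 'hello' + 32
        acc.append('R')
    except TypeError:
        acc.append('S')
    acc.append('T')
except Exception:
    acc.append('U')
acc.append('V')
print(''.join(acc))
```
QSTV

Inner exception caught by inner handler, outer continues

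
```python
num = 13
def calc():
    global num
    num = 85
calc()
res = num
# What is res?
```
85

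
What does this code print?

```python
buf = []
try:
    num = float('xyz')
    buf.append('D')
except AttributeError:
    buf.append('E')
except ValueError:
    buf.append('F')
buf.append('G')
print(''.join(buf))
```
FG

ValueError is caught by its specific handler, not AttributeError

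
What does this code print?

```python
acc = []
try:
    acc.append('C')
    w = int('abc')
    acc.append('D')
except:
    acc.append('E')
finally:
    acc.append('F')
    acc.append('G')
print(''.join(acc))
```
CEFG

Code before exception runs, then except, then all of finally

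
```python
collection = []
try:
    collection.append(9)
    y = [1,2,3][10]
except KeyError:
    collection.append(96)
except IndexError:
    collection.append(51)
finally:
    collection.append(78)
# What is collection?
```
[9, 51, 78]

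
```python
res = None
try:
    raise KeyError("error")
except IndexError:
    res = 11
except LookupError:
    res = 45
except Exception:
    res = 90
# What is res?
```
45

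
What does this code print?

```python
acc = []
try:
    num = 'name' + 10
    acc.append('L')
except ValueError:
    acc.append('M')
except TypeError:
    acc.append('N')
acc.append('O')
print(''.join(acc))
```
NO

TypeError is caught by its specific handler, not ValueError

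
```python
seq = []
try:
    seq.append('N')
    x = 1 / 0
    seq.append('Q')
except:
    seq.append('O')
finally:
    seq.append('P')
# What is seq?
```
['N', 'O', 'P']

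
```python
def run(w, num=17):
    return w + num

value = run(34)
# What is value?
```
51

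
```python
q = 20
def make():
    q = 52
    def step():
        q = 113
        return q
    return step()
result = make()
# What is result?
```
113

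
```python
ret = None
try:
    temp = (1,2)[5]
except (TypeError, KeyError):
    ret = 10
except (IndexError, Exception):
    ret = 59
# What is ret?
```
59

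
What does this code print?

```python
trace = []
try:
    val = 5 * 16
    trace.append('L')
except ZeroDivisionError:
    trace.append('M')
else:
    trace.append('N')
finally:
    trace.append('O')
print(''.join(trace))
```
LNO

else runs before finally when no exception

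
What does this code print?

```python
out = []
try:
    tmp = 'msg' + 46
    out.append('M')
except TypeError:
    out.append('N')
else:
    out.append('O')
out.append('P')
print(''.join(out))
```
NP

else block skipped when exception is caught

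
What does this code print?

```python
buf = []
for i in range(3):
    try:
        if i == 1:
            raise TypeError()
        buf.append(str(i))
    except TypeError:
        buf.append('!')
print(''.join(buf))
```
0!2

Exception on i=1 caught, loop continues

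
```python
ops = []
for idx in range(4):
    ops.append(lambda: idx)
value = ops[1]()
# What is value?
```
3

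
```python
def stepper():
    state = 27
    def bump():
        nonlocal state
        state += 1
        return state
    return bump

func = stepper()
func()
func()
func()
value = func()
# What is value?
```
31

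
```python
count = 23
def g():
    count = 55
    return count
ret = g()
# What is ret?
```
55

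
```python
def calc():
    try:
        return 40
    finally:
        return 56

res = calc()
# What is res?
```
56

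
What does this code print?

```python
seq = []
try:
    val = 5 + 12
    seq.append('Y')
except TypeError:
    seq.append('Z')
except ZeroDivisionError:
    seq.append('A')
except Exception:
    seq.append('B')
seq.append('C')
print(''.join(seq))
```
YC

No exception, try block completes normally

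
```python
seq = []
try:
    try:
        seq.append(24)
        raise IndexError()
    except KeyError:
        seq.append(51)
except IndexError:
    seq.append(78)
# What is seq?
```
[24, 78]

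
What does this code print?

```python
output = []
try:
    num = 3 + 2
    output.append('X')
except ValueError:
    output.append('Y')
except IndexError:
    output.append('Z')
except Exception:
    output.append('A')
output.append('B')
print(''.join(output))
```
XB

No exception, try block completes normally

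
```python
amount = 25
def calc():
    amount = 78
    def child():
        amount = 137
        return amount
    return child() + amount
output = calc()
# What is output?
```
215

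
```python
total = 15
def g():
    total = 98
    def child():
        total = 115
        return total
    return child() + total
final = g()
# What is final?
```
213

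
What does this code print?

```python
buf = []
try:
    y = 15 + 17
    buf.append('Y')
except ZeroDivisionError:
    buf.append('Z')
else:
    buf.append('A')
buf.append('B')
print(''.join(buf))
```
YAB

else block runs when no exception occurs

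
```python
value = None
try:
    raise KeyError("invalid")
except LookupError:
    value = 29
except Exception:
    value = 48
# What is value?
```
29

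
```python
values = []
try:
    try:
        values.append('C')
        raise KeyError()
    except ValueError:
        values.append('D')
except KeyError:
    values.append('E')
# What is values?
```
['C', 'E']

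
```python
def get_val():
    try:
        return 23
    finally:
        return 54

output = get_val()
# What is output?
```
54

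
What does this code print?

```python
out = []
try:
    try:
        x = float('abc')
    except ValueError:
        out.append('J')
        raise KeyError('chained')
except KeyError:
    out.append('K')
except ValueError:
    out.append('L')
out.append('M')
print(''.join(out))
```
JKM

KeyError raised and caught, original ValueError not re-raised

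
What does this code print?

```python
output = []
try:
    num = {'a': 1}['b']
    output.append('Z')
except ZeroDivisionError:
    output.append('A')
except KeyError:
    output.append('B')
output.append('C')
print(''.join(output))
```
BC

KeyError is caught by its specific handler, not ZeroDivisionError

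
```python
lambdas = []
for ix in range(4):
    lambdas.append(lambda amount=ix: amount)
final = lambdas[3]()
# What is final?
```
3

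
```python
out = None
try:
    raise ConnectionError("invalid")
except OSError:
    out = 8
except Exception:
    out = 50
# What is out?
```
8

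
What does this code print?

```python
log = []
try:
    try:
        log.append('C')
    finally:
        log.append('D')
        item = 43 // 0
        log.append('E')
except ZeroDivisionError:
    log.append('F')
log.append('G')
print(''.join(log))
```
CDFG

Exception in inner finally caught by outer except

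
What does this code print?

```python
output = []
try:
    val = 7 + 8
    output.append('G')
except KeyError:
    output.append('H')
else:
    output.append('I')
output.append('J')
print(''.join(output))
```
GIJ

else block runs when no exception occurs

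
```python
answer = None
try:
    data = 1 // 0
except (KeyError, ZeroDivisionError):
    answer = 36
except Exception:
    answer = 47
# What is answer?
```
36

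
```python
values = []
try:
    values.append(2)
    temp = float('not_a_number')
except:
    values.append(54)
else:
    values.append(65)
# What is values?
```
[2, 54]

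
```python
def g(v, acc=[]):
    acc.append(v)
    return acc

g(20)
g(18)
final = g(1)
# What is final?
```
[20, 18, 1]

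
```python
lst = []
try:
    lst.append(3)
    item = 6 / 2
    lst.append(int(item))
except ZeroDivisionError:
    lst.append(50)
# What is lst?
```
[3, 3]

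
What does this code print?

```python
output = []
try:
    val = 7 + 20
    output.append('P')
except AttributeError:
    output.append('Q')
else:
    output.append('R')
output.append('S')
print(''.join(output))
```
PRS

else block runs when no exception occurs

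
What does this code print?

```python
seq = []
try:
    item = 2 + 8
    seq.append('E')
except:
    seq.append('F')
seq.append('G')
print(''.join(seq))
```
EG

No exception, try block completes normally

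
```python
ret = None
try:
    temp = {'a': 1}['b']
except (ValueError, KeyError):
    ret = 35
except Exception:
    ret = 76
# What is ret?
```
35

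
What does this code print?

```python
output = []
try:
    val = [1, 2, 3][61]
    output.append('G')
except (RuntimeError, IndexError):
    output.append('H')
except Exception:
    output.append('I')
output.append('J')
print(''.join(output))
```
HJ

IndexError matches tuple containing it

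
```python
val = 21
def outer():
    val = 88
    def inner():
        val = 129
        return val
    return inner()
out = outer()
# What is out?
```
129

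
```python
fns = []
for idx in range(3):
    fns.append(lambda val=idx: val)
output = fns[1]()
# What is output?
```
1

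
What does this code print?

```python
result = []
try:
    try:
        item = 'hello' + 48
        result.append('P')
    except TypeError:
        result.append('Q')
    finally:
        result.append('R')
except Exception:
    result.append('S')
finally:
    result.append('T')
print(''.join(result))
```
QRT

Both finally blocks run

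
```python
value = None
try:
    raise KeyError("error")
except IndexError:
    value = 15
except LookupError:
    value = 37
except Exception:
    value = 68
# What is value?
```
37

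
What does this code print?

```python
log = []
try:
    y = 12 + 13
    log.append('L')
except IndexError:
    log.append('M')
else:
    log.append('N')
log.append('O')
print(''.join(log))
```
LNO

else block runs when no exception occurs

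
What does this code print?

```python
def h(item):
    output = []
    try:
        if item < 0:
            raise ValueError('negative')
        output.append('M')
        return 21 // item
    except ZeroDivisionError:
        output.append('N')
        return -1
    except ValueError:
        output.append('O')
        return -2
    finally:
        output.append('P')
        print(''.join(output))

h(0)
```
MNP

item=0 causes ZeroDivisionError, caught, finally prints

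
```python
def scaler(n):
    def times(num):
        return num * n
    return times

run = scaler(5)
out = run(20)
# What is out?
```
100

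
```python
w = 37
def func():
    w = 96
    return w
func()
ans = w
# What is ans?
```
37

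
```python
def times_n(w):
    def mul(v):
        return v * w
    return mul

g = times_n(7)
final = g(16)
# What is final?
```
112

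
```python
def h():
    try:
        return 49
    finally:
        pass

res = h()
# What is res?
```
49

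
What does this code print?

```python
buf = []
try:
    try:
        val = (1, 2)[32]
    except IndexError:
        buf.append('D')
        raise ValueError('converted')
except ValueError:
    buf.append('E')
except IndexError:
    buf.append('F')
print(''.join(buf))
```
DE

New ValueError raised, caught by outer ValueError handler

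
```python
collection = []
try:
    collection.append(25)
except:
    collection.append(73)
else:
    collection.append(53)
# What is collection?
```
[25, 53]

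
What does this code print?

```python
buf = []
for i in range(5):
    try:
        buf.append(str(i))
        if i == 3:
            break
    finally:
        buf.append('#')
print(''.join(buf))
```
0#1#2#3#

finally runs even when breaking out of loop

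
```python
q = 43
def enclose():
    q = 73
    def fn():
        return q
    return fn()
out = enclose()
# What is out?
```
73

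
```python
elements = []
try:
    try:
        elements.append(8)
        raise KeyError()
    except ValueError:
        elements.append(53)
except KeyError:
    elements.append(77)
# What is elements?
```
[8, 77]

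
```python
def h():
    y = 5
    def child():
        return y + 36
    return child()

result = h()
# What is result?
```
41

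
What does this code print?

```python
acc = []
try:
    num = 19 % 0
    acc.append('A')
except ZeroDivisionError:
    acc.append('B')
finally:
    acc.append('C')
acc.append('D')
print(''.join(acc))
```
BCD

finally always runs, even after exception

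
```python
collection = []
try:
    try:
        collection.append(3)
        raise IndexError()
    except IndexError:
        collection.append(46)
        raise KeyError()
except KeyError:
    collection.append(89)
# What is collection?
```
[3, 46, 89]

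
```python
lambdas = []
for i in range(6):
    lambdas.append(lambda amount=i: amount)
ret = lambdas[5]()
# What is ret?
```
5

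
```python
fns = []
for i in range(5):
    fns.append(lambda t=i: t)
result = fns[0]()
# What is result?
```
0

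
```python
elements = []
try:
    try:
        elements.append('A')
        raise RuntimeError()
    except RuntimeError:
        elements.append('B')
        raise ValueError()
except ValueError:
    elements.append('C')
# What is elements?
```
['A', 'B', 'C']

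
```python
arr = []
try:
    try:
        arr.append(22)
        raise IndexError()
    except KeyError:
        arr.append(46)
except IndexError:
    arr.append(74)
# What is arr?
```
[22, 74]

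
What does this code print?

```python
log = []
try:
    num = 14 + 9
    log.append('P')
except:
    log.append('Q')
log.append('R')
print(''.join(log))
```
PR

No exception, try block completes normally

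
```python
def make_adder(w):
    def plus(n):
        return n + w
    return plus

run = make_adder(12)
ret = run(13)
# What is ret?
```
25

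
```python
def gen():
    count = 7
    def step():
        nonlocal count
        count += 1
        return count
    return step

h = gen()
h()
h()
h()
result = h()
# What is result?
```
11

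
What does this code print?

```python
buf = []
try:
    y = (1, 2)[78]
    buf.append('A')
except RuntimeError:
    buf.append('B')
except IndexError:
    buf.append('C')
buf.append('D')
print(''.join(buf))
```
CD

IndexError is caught by its specific handler, not RuntimeError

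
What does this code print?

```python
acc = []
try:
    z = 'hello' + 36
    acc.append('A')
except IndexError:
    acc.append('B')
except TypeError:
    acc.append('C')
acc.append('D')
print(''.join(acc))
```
CD

TypeError is caught by its specific handler, not IndexError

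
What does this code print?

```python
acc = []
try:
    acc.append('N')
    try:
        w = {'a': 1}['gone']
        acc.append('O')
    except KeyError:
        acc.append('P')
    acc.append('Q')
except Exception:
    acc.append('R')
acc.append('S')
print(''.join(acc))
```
NPQS

Inner exception caught by inner handler, outer continues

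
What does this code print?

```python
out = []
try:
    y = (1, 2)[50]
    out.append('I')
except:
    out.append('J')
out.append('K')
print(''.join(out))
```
JK

Exception raised in try, caught by bare except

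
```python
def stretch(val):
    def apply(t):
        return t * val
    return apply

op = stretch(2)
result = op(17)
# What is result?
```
34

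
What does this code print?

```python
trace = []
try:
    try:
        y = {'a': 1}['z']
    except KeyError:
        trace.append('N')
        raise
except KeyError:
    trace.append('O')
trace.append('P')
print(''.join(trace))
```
NOP

raise without argument re-raises current exception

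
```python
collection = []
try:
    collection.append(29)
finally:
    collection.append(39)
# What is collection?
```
[29, 39]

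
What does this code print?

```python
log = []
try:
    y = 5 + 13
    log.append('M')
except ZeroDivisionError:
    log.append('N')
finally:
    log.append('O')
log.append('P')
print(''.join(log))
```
MOP

finally runs after normal execution too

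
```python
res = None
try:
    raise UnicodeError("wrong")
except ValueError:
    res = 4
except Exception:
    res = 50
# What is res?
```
4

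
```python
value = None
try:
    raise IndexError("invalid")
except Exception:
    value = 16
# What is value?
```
16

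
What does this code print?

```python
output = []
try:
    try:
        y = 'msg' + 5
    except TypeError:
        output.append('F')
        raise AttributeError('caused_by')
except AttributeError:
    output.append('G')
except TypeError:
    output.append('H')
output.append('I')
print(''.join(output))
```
FGI

AttributeError raised and caught, original TypeError not re-raised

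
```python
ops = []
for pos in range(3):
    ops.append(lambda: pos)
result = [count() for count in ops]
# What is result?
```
[2, 2, 2]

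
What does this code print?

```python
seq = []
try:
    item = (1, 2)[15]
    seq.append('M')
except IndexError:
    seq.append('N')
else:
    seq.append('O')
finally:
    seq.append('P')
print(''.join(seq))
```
NP

Exception: except runs, else skipped, finally runs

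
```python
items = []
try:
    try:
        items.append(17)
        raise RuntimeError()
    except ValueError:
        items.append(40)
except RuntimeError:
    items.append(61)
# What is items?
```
[17, 61]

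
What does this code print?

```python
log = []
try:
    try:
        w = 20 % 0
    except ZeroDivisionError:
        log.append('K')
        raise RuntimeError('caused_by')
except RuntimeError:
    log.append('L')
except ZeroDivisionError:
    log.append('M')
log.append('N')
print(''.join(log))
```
KLN

RuntimeError raised and caught, original ZeroDivisionError not re-raised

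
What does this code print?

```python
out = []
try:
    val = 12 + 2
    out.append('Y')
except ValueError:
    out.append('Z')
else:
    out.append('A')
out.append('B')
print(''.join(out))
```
YAB

else block runs when no exception occurs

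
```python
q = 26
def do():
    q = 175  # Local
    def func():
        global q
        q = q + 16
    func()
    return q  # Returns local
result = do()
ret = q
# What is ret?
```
42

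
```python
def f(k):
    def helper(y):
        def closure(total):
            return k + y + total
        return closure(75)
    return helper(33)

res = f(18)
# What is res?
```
126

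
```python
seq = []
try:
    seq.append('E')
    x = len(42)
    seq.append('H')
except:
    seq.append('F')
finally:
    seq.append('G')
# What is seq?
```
['E', 'F', 'G']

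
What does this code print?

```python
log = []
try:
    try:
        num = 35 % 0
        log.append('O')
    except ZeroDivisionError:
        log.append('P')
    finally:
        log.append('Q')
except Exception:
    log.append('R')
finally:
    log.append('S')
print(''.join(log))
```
PQS

Both finally blocks run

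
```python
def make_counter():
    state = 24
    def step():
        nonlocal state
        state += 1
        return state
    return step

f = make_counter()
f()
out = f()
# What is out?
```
26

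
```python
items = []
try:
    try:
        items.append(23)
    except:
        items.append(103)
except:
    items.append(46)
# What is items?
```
[23]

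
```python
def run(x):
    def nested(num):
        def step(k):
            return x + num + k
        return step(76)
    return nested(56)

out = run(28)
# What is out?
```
160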